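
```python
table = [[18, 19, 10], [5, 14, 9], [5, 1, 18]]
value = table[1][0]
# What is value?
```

table[1] = [5, 14, 9]. Taking column 0 of that row yields 5.

5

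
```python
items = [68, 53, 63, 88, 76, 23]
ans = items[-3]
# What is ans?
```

items has length 6. Negative index -3 maps to positive index 6 + (-3) = 3. items[3] = 88.

88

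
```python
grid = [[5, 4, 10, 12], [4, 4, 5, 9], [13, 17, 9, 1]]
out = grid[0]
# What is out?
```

grid has 3 rows. Row 0 is [5, 4, 10, 12].

[5, 4, 10, 12]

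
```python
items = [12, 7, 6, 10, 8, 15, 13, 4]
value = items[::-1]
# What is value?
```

items has length 8. The slice items[::-1] selects indices [7, 6, 5, 4, 3, 2, 1, 0] (7->4, 6->13, 5->15, 4->8, 3->10, 2->6, 1->7, 0->12), giving [4, 13, 15, 8, 10, 6, 7, 12].

[4, 13, 15, 8, 10, 6, 7, 12]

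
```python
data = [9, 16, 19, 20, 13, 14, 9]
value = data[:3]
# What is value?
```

data has length 7. The slice data[:3] selects indices [0, 1, 2] (0->9, 1->16, 2->19), giving [9, 16, 19].

[9, 16, 19]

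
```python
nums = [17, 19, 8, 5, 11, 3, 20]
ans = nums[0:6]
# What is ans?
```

nums has length 7. The slice nums[0:6] selects indices [0, 1, 2, 3, 4, 5] (0->17, 1->19, 2->8, 3->5, 4->11, 5->3), giving [17, 19, 8, 5, 11, 3].

[17, 19, 8, 5, 11, 3]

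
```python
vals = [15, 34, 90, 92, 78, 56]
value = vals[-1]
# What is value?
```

vals has length 6. Negative index -1 maps to positive index 6 + (-1) = 5. vals[5] = 56.

56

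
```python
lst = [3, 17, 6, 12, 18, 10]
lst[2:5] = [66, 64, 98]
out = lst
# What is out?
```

lst starts as [3, 17, 6, 12, 18, 10] (length 6). The slice lst[2:5] covers indices [2, 3, 4] with values [6, 12, 18]. Replacing that slice with [66, 64, 98] (same length) produces [3, 17, 66, 64, 98, 10].

[3, 17, 66, 64, 98, 10]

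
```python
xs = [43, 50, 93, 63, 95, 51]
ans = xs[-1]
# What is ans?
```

xs has length 6. Negative index -1 maps to positive index 6 + (-1) = 5. xs[5] = 51.

51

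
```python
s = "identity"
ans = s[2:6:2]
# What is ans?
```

s has length 8. The slice s[2:6:2] selects indices [2, 4] (2->'e', 4->'t'), giving 'et'.

'et'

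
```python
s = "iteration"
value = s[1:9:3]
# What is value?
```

s has length 9. The slice s[1:9:3] selects indices [1, 4, 7] (1->'t', 4->'a', 7->'o'), giving 'tao'.

'tao'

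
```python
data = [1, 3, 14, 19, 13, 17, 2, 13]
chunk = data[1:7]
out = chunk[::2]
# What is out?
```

data has length 8. The slice data[1:7] selects indices [1, 2, 3, 4, 5, 6] (1->3, 2->14, 3->19, 4->13, 5->17, 6->2), giving [3, 14, 19, 13, 17, 2]. So chunk = [3, 14, 19, 13, 17, 2]. chunk has length 6. The slice chunk[::2] selects indices [0, 2, 4] (0->3, 2->19, 4->17), giving [3, 19, 17].

[3, 19, 17]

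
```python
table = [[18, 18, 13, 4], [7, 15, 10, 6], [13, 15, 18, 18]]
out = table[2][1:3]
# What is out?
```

table[2] = [13, 15, 18, 18]. table[2] has length 4. The slice table[2][1:3] selects indices [1, 2] (1->15, 2->18), giving [15, 18].

[15, 18]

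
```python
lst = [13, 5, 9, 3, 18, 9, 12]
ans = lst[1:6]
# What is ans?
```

lst has length 7. The slice lst[1:6] selects indices [1, 2, 3, 4, 5] (1->5, 2->9, 3->3, 4->18, 5->9), giving [5, 9, 3, 18, 9].

[5, 9, 3, 18, 9]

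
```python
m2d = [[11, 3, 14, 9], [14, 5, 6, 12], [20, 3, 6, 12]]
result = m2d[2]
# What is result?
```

m2d has 3 rows. Row 2 is [20, 3, 6, 12].

[20, 3, 6, 12]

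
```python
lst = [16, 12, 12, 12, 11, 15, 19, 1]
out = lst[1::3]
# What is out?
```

lst has length 8. The slice lst[1::3] selects indices [1, 4, 7] (1->12, 4->11, 7->1), giving [12, 11, 1].

[12, 11, 1]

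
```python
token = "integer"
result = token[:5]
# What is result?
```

token has length 7. The slice token[:5] selects indices [0, 1, 2, 3, 4] (0->'i', 1->'n', 2->'t', 3->'e', 4->'g'), giving 'integ'.

'integ'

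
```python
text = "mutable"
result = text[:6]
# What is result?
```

text has length 7. The slice text[:6] selects indices [0, 1, 2, 3, 4, 5] (0->'m', 1->'u', 2->'t', 3->'a', 4->'b', 5->'l'), giving 'mutabl'.

'mutabl'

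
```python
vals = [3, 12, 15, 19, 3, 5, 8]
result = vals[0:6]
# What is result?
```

vals has length 7. The slice vals[0:6] selects indices [0, 1, 2, 3, 4, 5] (0->3, 1->12, 2->15, 3->19, 4->3, 5->5), giving [3, 12, 15, 19, 3, 5].

[3, 12, 15, 19, 3, 5]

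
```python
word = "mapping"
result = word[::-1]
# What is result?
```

word has length 7. The slice word[::-1] selects indices [6, 5, 4, 3, 2, 1, 0] (6->'g', 5->'n', 4->'i', 3->'p', 2->'p', 1->'a', 0->'m'), giving 'gnippam'.

'gnippam'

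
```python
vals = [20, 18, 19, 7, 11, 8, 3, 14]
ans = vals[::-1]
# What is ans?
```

vals has length 8. The slice vals[::-1] selects indices [7, 6, 5, 4, 3, 2, 1, 0] (7->14, 6->3, 5->8, 4->11, 3->7, 2->19, 1->18, 0->20), giving [14, 3, 8, 11, 7, 19, 18, 20].

[14, 3, 8, 11, 7, 19, 18, 20]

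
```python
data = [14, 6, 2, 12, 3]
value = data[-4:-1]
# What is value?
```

data has length 5. The slice data[-4:-1] selects indices [1, 2, 3] (1->6, 2->2, 3->12), giving [6, 2, 12].

[6, 2, 12]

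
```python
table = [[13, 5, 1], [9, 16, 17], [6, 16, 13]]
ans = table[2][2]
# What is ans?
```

table[2] = [6, 16, 13]. Taking column 2 of that row yields 13.

13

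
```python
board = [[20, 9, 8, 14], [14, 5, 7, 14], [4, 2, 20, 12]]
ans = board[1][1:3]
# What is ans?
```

board[1] = [14, 5, 7, 14]. board[1] has length 4. The slice board[1][1:3] selects indices [1, 2] (1->5, 2->7), giving [5, 7].

[5, 7]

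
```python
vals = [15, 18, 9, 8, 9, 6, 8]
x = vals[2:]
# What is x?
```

vals has length 7. The slice vals[2:] selects indices [2, 3, 4, 5, 6] (2->9, 3->8, 4->9, 5->6, 6->8), giving [9, 8, 9, 6, 8].

[9, 8, 9, 6, 8]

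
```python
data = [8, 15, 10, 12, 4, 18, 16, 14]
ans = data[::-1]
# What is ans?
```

data has length 8. The slice data[::-1] selects indices [7, 6, 5, 4, 3, 2, 1, 0] (7->14, 6->16, 5->18, 4->4, 3->12, 2->10, 1->15, 0->8), giving [14, 16, 18, 4, 12, 10, 15, 8].

[14, 16, 18, 4, 12, 10, 15, 8]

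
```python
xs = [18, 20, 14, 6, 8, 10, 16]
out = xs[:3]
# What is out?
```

xs has length 7. The slice xs[:3] selects indices [0, 1, 2] (0->18, 1->20, 2->14), giving [18, 20, 14].

[18, 20, 14]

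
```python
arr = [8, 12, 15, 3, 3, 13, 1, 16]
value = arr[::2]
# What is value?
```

arr has length 8. The slice arr[::2] selects indices [0, 2, 4, 6] (0->8, 2->15, 4->3, 6->1), giving [8, 15, 3, 1].

[8, 15, 3, 1]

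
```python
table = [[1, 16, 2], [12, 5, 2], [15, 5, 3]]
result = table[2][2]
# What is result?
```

table[2] = [15, 5, 3]. Taking column 2 of that row yields 3.

3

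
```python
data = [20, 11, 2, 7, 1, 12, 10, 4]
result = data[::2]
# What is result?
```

data has length 8. The slice data[::2] selects indices [0, 2, 4, 6] (0->20, 2->2, 4->1, 6->10), giving [20, 2, 1, 10].

[20, 2, 1, 10]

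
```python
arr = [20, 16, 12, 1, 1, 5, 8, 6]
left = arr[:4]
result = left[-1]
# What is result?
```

arr has length 8. The slice arr[:4] selects indices [0, 1, 2, 3] (0->20, 1->16, 2->12, 3->1), giving [20, 16, 12, 1]. So left = [20, 16, 12, 1]. Then left[-1] = 1.

1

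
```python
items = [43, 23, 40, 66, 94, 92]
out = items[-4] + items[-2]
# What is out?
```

items has length 6. Negative index -4 maps to positive index 6 + (-4) = 2. items[2] = 40.
items has length 6. Negative index -2 maps to positive index 6 + (-2) = 4. items[4] = 94.
Sum: 40 + 94 = 134.

134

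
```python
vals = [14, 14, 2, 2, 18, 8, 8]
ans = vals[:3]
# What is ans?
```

vals has length 7. The slice vals[:3] selects indices [0, 1, 2] (0->14, 1->14, 2->2), giving [14, 14, 2].

[14, 14, 2]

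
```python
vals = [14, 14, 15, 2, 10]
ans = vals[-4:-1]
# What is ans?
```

vals has length 5. The slice vals[-4:-1] selects indices [1, 2, 3] (1->14, 2->15, 3->2), giving [14, 15, 2].

[14, 15, 2]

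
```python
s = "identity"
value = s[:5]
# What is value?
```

s has length 8. The slice s[:5] selects indices [0, 1, 2, 3, 4] (0->'i', 1->'d', 2->'e', 3->'n', 4->'t'), giving 'ident'.

'ident'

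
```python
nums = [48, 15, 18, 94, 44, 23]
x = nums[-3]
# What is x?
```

nums has length 6. Negative index -3 maps to positive index 6 + (-3) = 3. nums[3] = 94.

94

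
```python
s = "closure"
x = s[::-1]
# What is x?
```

s has length 7. The slice s[::-1] selects indices [6, 5, 4, 3, 2, 1, 0] (6->'e', 5->'r', 4->'u', 3->'s', 2->'o', 1->'l', 0->'c'), giving 'erusolc'.

'erusolc'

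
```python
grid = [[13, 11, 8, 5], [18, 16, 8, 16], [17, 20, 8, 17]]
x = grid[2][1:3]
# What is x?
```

grid[2] = [17, 20, 8, 17]. grid[2] has length 4. The slice grid[2][1:3] selects indices [1, 2] (1->20, 2->8), giving [20, 8].

[20, 8]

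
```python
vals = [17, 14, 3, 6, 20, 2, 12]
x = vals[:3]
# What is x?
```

vals has length 7. The slice vals[:3] selects indices [0, 1, 2] (0->17, 1->14, 2->3), giving [17, 14, 3].

[17, 14, 3]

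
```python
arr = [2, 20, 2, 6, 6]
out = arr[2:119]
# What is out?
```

arr has length 5. The slice arr[2:119] selects indices [2, 3, 4] (2->2, 3->6, 4->6), giving [2, 6, 6].

[2, 6, 6]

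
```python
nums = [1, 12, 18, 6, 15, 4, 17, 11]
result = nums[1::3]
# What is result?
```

nums has length 8. The slice nums[1::3] selects indices [1, 4, 7] (1->12, 4->15, 7->11), giving [12, 15, 11].

[12, 15, 11]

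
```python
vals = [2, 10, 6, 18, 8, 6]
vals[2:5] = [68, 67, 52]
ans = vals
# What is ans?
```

vals starts as [2, 10, 6, 18, 8, 6] (length 6). The slice vals[2:5] covers indices [2, 3, 4] with values [6, 18, 8]. Replacing that slice with [68, 67, 52] (same length) produces [2, 10, 68, 67, 52, 6].

[2, 10, 68, 67, 52, 6]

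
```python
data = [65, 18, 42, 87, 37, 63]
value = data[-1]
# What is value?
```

data has length 6. Negative index -1 maps to positive index 6 + (-1) = 5. data[5] = 63.

63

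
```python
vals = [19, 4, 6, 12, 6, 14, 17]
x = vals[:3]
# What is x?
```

vals has length 7. The slice vals[:3] selects indices [0, 1, 2] (0->19, 1->4, 2->6), giving [19, 4, 6].

[19, 4, 6]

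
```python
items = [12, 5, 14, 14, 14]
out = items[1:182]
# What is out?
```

items has length 5. The slice items[1:182] selects indices [1, 2, 3, 4] (1->5, 2->14, 3->14, 4->14), giving [5, 14, 14, 14].

[5, 14, 14, 14]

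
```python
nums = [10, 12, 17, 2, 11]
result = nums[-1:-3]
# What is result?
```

nums has length 5. The slice nums[-1:-3] resolves to an empty index range, so the result is [].

[]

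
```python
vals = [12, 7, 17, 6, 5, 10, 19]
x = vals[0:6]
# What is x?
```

vals has length 7. The slice vals[0:6] selects indices [0, 1, 2, 3, 4, 5] (0->12, 1->7, 2->17, 3->6, 4->5, 5->10), giving [12, 7, 17, 6, 5, 10].

[12, 7, 17, 6, 5, 10]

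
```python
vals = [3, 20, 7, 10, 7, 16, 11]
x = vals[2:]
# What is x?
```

vals has length 7. The slice vals[2:] selects indices [2, 3, 4, 5, 6] (2->7, 3->10, 4->7, 5->16, 6->11), giving [7, 10, 7, 16, 11].

[7, 10, 7, 16, 11]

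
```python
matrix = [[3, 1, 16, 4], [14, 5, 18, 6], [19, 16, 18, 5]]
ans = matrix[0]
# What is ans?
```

matrix has 3 rows. Row 0 is [3, 1, 16, 4].

[3, 1, 16, 4]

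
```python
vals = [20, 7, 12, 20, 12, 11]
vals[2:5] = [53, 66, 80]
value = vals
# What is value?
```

vals starts as [20, 7, 12, 20, 12, 11] (length 6). The slice vals[2:5] covers indices [2, 3, 4] with values [12, 20, 12]. Replacing that slice with [53, 66, 80] (same length) produces [20, 7, 53, 66, 80, 11].

[20, 7, 53, 66, 80, 11]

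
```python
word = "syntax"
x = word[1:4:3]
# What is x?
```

word has length 6. The slice word[1:4:3] selects indices [1] (1->'y'), giving 'y'.

'y'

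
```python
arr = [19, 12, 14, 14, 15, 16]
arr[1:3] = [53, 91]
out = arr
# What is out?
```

arr starts as [19, 12, 14, 14, 15, 16] (length 6). The slice arr[1:3] covers indices [1, 2] with values [12, 14]. Replacing that slice with [53, 91] (same length) produces [19, 53, 91, 14, 15, 16].

[19, 53, 91, 14, 15, 16]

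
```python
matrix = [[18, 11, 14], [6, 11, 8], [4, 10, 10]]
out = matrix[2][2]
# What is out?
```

matrix[2] = [4, 10, 10]. Taking column 2 of that row yields 10.

10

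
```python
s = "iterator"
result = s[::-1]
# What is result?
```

s has length 8. The slice s[::-1] selects indices [7, 6, 5, 4, 3, 2, 1, 0] (7->'r', 6->'o', 5->'t', 4->'a', 3->'r', 2->'e', 1->'t', 0->'i'), giving 'rotareti'.

'rotareti'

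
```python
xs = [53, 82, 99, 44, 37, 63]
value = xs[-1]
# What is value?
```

xs has length 6. Negative index -1 maps to positive index 6 + (-1) = 5. xs[5] = 63.

63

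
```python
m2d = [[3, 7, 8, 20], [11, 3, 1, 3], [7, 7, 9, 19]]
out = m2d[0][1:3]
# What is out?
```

m2d[0] = [3, 7, 8, 20]. m2d[0] has length 4. The slice m2d[0][1:3] selects indices [1, 2] (1->7, 2->8), giving [7, 8].

[7, 8]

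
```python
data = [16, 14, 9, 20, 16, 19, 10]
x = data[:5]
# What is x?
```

data has length 7. The slice data[:5] selects indices [0, 1, 2, 3, 4] (0->16, 1->14, 2->9, 3->20, 4->16), giving [16, 14, 9, 20, 16].

[16, 14, 9, 20, 16]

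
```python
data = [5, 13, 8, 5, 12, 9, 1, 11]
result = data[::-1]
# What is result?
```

data has length 8. The slice data[::-1] selects indices [7, 6, 5, 4, 3, 2, 1, 0] (7->11, 6->1, 5->9, 4->12, 3->5, 2->8, 1->13, 0->5), giving [11, 1, 9, 12, 5, 8, 13, 5].

[11, 1, 9, 12, 5, 8, 13, 5]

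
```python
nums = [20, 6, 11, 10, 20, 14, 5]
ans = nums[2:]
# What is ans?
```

nums has length 7. The slice nums[2:] selects indices [2, 3, 4, 5, 6] (2->11, 3->10, 4->20, 5->14, 6->5), giving [11, 10, 20, 14, 5].

[11, 10, 20, 14, 5]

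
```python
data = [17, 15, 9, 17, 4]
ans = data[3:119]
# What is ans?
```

data has length 5. The slice data[3:119] selects indices [3, 4] (3->17, 4->4), giving [17, 4].

[17, 4]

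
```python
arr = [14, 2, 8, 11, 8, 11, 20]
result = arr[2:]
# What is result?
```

arr has length 7. The slice arr[2:] selects indices [2, 3, 4, 5, 6] (2->8, 3->11, 4->8, 5->11, 6->20), giving [8, 11, 8, 11, 20].

[8, 11, 8, 11, 20]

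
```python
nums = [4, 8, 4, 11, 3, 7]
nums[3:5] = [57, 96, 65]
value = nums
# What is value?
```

nums starts as [4, 8, 4, 11, 3, 7] (length 6). The slice nums[3:5] covers indices [3, 4] with values [11, 3]. Replacing that slice with [57, 96, 65] (different length) produces [4, 8, 4, 57, 96, 65, 7].

[4, 8, 4, 57, 96, 65, 7]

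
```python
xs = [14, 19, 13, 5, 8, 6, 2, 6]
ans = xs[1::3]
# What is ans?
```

xs has length 8. The slice xs[1::3] selects indices [1, 4, 7] (1->19, 4->8, 7->6), giving [19, 8, 6].

[19, 8, 6]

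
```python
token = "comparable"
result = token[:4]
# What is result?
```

token has length 10. The slice token[:4] selects indices [0, 1, 2, 3] (0->'c', 1->'o', 2->'m', 3->'p'), giving 'comp'.

'comp'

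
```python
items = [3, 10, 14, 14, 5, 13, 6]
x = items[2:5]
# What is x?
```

items has length 7. The slice items[2:5] selects indices [2, 3, 4] (2->14, 3->14, 4->5), giving [14, 14, 5].

[14, 14, 5]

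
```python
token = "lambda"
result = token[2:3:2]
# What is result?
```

token has length 6. The slice token[2:3:2] selects indices [2] (2->'m'), giving 'm'.

'm'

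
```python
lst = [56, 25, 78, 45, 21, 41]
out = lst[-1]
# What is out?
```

lst has length 6. Negative index -1 maps to positive index 6 + (-1) = 5. lst[5] = 41.

41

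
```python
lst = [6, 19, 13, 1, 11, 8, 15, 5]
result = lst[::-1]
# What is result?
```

lst has length 8. The slice lst[::-1] selects indices [7, 6, 5, 4, 3, 2, 1, 0] (7->5, 6->15, 5->8, 4->11, 3->1, 2->13, 1->19, 0->6), giving [5, 15, 8, 11, 1, 13, 19, 6].

[5, 15, 8, 11, 1, 13, 19, 6]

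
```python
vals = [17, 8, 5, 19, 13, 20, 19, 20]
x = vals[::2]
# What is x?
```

vals has length 8. The slice vals[::2] selects indices [0, 2, 4, 6] (0->17, 2->5, 4->13, 6->19), giving [17, 5, 13, 19].

[17, 5, 13, 19]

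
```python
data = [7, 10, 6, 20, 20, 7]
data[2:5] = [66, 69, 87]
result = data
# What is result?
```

data starts as [7, 10, 6, 20, 20, 7] (length 6). The slice data[2:5] covers indices [2, 3, 4] with values [6, 20, 20]. Replacing that slice with [66, 69, 87] (same length) produces [7, 10, 66, 69, 87, 7].

[7, 10, 66, 69, 87, 7]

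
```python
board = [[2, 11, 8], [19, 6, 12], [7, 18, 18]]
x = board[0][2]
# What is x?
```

board[0] = [2, 11, 8]. Taking column 2 of that row yields 8.

8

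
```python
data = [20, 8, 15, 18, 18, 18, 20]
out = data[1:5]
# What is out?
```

data has length 7. The slice data[1:5] selects indices [1, 2, 3, 4] (1->8, 2->15, 3->18, 4->18), giving [8, 15, 18, 18].

[8, 15, 18, 18]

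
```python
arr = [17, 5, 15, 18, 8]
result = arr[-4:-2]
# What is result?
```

arr has length 5. The slice arr[-4:-2] selects indices [1, 2] (1->5, 2->15), giving [5, 15].

[5, 15]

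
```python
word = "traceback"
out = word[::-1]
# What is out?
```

word has length 9. The slice word[::-1] selects indices [8, 7, 6, 5, 4, 3, 2, 1, 0] (8->'k', 7->'c', 6->'a', 5->'b', 4->'e', 3->'c', 2->'a', 1->'r', 0->'t'), giving 'kcabecart'.

'kcabecart'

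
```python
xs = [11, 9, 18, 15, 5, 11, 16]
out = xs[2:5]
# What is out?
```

xs has length 7. The slice xs[2:5] selects indices [2, 3, 4] (2->18, 3->15, 4->5), giving [18, 15, 5].

[18, 15, 5]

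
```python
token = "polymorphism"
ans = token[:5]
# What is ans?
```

token has length 12. The slice token[:5] selects indices [0, 1, 2, 3, 4] (0->'p', 1->'o', 2->'l', 3->'y', 4->'m'), giving 'polym'.

'polym'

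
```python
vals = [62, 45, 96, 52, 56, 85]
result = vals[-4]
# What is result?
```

vals has length 6. Negative index -4 maps to positive index 6 + (-4) = 2. vals[2] = 96.

96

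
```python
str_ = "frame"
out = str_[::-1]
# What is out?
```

str_ has length 5. The slice str_[::-1] selects indices [4, 3, 2, 1, 0] (4->'e', 3->'m', 2->'a', 1->'r', 0->'f'), giving 'emarf'.

'emarf'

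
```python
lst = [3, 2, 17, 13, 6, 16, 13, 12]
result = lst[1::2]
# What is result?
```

lst has length 8. The slice lst[1::2] selects indices [1, 3, 5, 7] (1->2, 3->13, 5->16, 7->12), giving [2, 13, 16, 12].

[2, 13, 16, 12]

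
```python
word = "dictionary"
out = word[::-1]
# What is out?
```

word has length 10. The slice word[::-1] selects indices [9, 8, 7, 6, 5, 4, 3, 2, 1, 0] (9->'y', 8->'r', 7->'a', 6->'n', 5->'o', 4->'i', 3->'t', 2->'c', 1->'i', 0->'d'), giving 'yranoitcid'.

'yranoitcid'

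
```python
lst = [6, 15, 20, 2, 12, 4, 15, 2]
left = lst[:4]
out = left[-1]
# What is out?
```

lst has length 8. The slice lst[:4] selects indices [0, 1, 2, 3] (0->6, 1->15, 2->20, 3->2), giving [6, 15, 20, 2]. So left = [6, 15, 20, 2]. Then left[-1] = 2.

2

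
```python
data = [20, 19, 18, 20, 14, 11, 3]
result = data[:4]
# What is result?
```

data has length 7. The slice data[:4] selects indices [0, 1, 2, 3] (0->20, 1->19, 2->18, 3->20), giving [20, 19, 18, 20].

[20, 19, 18, 20]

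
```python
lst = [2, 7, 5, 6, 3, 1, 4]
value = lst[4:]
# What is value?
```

lst has length 7. The slice lst[4:] selects indices [4, 5, 6] (4->3, 5->1, 6->4), giving [3, 1, 4].

[3, 1, 4]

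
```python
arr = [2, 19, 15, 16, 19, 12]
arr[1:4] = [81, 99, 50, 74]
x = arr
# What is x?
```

arr starts as [2, 19, 15, 16, 19, 12] (length 6). The slice arr[1:4] covers indices [1, 2, 3] with values [19, 15, 16]. Replacing that slice with [81, 99, 50, 74] (different length) produces [2, 81, 99, 50, 74, 19, 12].

[2, 81, 99, 50, 74, 19, 12]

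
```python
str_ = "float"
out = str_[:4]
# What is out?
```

str_ has length 5. The slice str_[:4] selects indices [0, 1, 2, 3] (0->'f', 1->'l', 2->'o', 3->'a'), giving 'floa'.

'floa'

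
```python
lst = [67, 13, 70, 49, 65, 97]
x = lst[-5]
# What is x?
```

lst has length 6. Negative index -5 maps to positive index 6 + (-5) = 1. lst[1] = 13.

13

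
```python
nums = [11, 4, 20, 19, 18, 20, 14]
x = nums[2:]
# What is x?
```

nums has length 7. The slice nums[2:] selects indices [2, 3, 4, 5, 6] (2->20, 3->19, 4->18, 5->20, 6->14), giving [20, 19, 18, 20, 14].

[20, 19, 18, 20, 14]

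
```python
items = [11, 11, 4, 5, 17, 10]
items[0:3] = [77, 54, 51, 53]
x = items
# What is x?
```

items starts as [11, 11, 4, 5, 17, 10] (length 6). The slice items[0:3] covers indices [0, 1, 2] with values [11, 11, 4]. Replacing that slice with [77, 54, 51, 53] (different length) produces [77, 54, 51, 53, 5, 17, 10].

[77, 54, 51, 53, 5, 17, 10]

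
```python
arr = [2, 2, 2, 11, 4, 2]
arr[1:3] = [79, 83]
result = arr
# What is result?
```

arr starts as [2, 2, 2, 11, 4, 2] (length 6). The slice arr[1:3] covers indices [1, 2] with values [2, 2]. Replacing that slice with [79, 83] (same length) produces [2, 79, 83, 11, 4, 2].

[2, 79, 83, 11, 4, 2]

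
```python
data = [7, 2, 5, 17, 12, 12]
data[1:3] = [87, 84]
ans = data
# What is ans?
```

data starts as [7, 2, 5, 17, 12, 12] (length 6). The slice data[1:3] covers indices [1, 2] with values [2, 5]. Replacing that slice with [87, 84] (same length) produces [7, 87, 84, 17, 12, 12].

[7, 87, 84, 17, 12, 12]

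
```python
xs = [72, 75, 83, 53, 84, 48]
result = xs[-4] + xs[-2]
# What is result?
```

xs has length 6. Negative index -4 maps to positive index 6 + (-4) = 2. xs[2] = 83.
xs has length 6. Negative index -2 maps to positive index 6 + (-2) = 4. xs[4] = 84.
Sum: 83 + 84 = 167.

167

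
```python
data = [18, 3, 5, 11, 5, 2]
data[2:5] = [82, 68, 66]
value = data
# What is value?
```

data starts as [18, 3, 5, 11, 5, 2] (length 6). The slice data[2:5] covers indices [2, 3, 4] with values [5, 11, 5]. Replacing that slice with [82, 68, 66] (same length) produces [18, 3, 82, 68, 66, 2].

[18, 3, 82, 68, 66, 2]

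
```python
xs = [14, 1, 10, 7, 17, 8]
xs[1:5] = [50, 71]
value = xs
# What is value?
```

xs starts as [14, 1, 10, 7, 17, 8] (length 6). The slice xs[1:5] covers indices [1, 2, 3, 4] with values [1, 10, 7, 17]. Replacing that slice with [50, 71] (different length) produces [14, 50, 71, 8].

[14, 50, 71, 8]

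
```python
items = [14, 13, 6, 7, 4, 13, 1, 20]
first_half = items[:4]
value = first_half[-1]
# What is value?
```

items has length 8. The slice items[:4] selects indices [0, 1, 2, 3] (0->14, 1->13, 2->6, 3->7), giving [14, 13, 6, 7]. So first_half = [14, 13, 6, 7]. Then first_half[-1] = 7.

7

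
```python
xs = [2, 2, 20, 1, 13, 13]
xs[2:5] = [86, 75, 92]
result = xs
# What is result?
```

xs starts as [2, 2, 20, 1, 13, 13] (length 6). The slice xs[2:5] covers indices [2, 3, 4] with values [20, 1, 13]. Replacing that slice with [86, 75, 92] (same length) produces [2, 2, 86, 75, 92, 13].

[2, 2, 86, 75, 92, 13]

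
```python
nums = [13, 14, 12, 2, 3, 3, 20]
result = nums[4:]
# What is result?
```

nums has length 7. The slice nums[4:] selects indices [4, 5, 6] (4->3, 5->3, 6->20), giving [3, 3, 20].

[3, 3, 20]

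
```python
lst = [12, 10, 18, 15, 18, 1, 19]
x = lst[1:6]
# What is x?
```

lst has length 7. The slice lst[1:6] selects indices [1, 2, 3, 4, 5] (1->10, 2->18, 3->15, 4->18, 5->1), giving [10, 18, 15, 18, 1].

[10, 18, 15, 18, 1]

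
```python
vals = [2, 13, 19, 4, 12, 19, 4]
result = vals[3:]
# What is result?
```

vals has length 7. The slice vals[3:] selects indices [3, 4, 5, 6] (3->4, 4->12, 5->19, 6->4), giving [4, 12, 19, 4].

[4, 12, 19, 4]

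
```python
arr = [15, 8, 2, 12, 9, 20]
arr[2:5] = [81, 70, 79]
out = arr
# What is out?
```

arr starts as [15, 8, 2, 12, 9, 20] (length 6). The slice arr[2:5] covers indices [2, 3, 4] with values [2, 12, 9]. Replacing that slice with [81, 70, 79] (same length) produces [15, 8, 81, 70, 79, 20].

[15, 8, 81, 70, 79, 20]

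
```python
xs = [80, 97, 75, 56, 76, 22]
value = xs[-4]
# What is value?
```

xs has length 6. Negative index -4 maps to positive index 6 + (-4) = 2. xs[2] = 75.

75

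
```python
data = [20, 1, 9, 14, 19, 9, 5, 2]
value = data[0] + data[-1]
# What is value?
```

data has length 8. data[0] = 20.
data has length 8. Negative index -1 maps to positive index 8 + (-1) = 7. data[7] = 2.
Sum: 20 + 2 = 22.

22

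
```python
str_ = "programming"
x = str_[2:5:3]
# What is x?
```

str_ has length 11. The slice str_[2:5:3] selects indices [2] (2->'o'), giving 'o'.

'o'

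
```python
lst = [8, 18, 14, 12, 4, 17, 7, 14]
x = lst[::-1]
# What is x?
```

lst has length 8. The slice lst[::-1] selects indices [7, 6, 5, 4, 3, 2, 1, 0] (7->14, 6->7, 5->17, 4->4, 3->12, 2->14, 1->18, 0->8), giving [14, 7, 17, 4, 12, 14, 18, 8].

[14, 7, 17, 4, 12, 14, 18, 8]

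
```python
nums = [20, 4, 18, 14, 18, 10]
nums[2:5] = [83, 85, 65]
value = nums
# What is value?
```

nums starts as [20, 4, 18, 14, 18, 10] (length 6). The slice nums[2:5] covers indices [2, 3, 4] with values [18, 14, 18]. Replacing that slice with [83, 85, 65] (same length) produces [20, 4, 83, 85, 65, 10].

[20, 4, 83, 85, 65, 10]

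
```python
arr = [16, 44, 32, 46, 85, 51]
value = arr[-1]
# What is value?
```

arr has length 6. Negative index -1 maps to positive index 6 + (-1) = 5. arr[5] = 51.

51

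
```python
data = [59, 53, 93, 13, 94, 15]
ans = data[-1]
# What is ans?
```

data has length 6. Negative index -1 maps to positive index 6 + (-1) = 5. data[5] = 15.

15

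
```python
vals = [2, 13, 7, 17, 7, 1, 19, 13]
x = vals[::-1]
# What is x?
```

vals has length 8. The slice vals[::-1] selects indices [7, 6, 5, 4, 3, 2, 1, 0] (7->13, 6->19, 5->1, 4->7, 3->17, 2->7, 1->13, 0->2), giving [13, 19, 1, 7, 17, 7, 13, 2].

[13, 19, 1, 7, 17, 7, 13, 2]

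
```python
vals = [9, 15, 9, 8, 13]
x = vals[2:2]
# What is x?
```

vals has length 5. The slice vals[2:2] resolves to an empty index range, so the result is [].

[]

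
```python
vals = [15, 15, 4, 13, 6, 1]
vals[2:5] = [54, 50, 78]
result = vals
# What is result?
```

vals starts as [15, 15, 4, 13, 6, 1] (length 6). The slice vals[2:5] covers indices [2, 3, 4] with values [4, 13, 6]. Replacing that slice with [54, 50, 78] (same length) produces [15, 15, 54, 50, 78, 1].

[15, 15, 54, 50, 78, 1]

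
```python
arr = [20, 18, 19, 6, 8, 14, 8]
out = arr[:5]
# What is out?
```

arr has length 7. The slice arr[:5] selects indices [0, 1, 2, 3, 4] (0->20, 1->18, 2->19, 3->6, 4->8), giving [20, 18, 19, 6, 8].

[20, 18, 19, 6, 8]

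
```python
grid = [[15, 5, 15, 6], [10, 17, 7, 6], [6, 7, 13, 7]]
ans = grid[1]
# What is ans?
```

grid has 3 rows. Row 1 is [10, 17, 7, 6].

[10, 17, 7, 6]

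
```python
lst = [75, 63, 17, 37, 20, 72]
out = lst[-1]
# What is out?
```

lst has length 6. Negative index -1 maps to positive index 6 + (-1) = 5. lst[5] = 72.

72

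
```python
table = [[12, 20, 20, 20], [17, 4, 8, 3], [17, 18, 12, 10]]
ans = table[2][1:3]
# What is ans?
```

table[2] = [17, 18, 12, 10]. table[2] has length 4. The slice table[2][1:3] selects indices [1, 2] (1->18, 2->12), giving [18, 12].

[18, 12]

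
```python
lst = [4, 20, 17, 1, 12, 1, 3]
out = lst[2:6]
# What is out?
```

lst has length 7. The slice lst[2:6] selects indices [2, 3, 4, 5] (2->17, 3->1, 4->12, 5->1), giving [17, 1, 12, 1].

[17, 1, 12, 1]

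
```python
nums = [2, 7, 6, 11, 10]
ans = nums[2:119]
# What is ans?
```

nums has length 5. The slice nums[2:119] selects indices [2, 3, 4] (2->6, 3->11, 4->10), giving [6, 11, 10].

[6, 11, 10]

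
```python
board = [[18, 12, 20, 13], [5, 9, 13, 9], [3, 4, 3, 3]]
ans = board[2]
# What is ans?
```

board has 3 rows. Row 2 is [3, 4, 3, 3].

[3, 4, 3, 3]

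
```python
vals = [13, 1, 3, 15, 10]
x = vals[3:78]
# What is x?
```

vals has length 5. The slice vals[3:78] selects indices [3, 4] (3->15, 4->10), giving [15, 10].

[15, 10]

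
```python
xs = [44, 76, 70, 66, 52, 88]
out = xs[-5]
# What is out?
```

xs has length 6. Negative index -5 maps to positive index 6 + (-5) = 1. xs[1] = 76.

76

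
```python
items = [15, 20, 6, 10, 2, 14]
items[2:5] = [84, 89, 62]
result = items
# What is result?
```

items starts as [15, 20, 6, 10, 2, 14] (length 6). The slice items[2:5] covers indices [2, 3, 4] with values [6, 10, 2]. Replacing that slice with [84, 89, 62] (same length) produces [15, 20, 84, 89, 62, 14].

[15, 20, 84, 89, 62, 14]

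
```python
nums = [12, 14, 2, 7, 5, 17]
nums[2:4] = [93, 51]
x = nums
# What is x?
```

nums starts as [12, 14, 2, 7, 5, 17] (length 6). The slice nums[2:4] covers indices [2, 3] with values [2, 7]. Replacing that slice with [93, 51] (same length) produces [12, 14, 93, 51, 5, 17].

[12, 14, 93, 51, 5, 17]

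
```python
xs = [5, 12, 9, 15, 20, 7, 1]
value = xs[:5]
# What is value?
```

xs has length 7. The slice xs[:5] selects indices [0, 1, 2, 3, 4] (0->5, 1->12, 2->9, 3->15, 4->20), giving [5, 12, 9, 15, 20].

[5, 12, 9, 15, 20]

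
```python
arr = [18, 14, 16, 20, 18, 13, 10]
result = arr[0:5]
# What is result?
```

arr has length 7. The slice arr[0:5] selects indices [0, 1, 2, 3, 4] (0->18, 1->14, 2->16, 3->20, 4->18), giving [18, 14, 16, 20, 18].

[18, 14, 16, 20, 18]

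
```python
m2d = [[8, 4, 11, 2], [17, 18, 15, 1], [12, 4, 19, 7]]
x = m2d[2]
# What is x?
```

m2d has 3 rows. Row 2 is [12, 4, 19, 7].

[12, 4, 19, 7]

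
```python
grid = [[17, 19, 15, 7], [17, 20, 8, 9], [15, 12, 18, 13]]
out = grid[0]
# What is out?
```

grid has 3 rows. Row 0 is [17, 19, 15, 7].

[17, 19, 15, 7]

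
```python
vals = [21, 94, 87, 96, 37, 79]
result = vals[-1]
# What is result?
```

vals has length 6. Negative index -1 maps to positive index 6 + (-1) = 5. vals[5] = 79.

79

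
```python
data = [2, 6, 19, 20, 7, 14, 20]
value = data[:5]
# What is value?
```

data has length 7. The slice data[:5] selects indices [0, 1, 2, 3, 4] (0->2, 1->6, 2->19, 3->20, 4->7), giving [2, 6, 19, 20, 7].

[2, 6, 19, 20, 7]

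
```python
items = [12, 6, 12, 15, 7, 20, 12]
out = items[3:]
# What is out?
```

items has length 7. The slice items[3:] selects indices [3, 4, 5, 6] (3->15, 4->7, 5->20, 6->12), giving [15, 7, 20, 12].

[15, 7, 20, 12]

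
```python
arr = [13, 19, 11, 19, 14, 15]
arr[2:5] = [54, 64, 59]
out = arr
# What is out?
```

arr starts as [13, 19, 11, 19, 14, 15] (length 6). The slice arr[2:5] covers indices [2, 3, 4] with values [11, 19, 14]. Replacing that slice with [54, 64, 59] (same length) produces [13, 19, 54, 64, 59, 15].

[13, 19, 54, 64, 59, 15]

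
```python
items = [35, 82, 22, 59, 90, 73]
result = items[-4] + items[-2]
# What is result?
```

items has length 6. Negative index -4 maps to positive index 6 + (-4) = 2. items[2] = 22.
items has length 6. Negative index -2 maps to positive index 6 + (-2) = 4. items[4] = 90.
Sum: 22 + 90 = 112.

112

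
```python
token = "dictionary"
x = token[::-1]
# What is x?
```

token has length 10. The slice token[::-1] selects indices [9, 8, 7, 6, 5, 4, 3, 2, 1, 0] (9->'y', 8->'r', 7->'a', 6->'n', 5->'o', 4->'i', 3->'t', 2->'c', 1->'i', 0->'d'), giving 'yranoitcid'.

'yranoitcid'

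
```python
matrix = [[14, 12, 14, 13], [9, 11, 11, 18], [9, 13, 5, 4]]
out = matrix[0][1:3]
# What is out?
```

matrix[0] = [14, 12, 14, 13]. matrix[0] has length 4. The slice matrix[0][1:3] selects indices [1, 2] (1->12, 2->14), giving [12, 14].

[12, 14]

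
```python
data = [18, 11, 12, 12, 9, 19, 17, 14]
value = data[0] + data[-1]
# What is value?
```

data has length 8. data[0] = 18.
data has length 8. Negative index -1 maps to positive index 8 + (-1) = 7. data[7] = 14.
Sum: 18 + 14 = 32.

32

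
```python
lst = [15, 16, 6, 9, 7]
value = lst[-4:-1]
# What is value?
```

lst has length 5. The slice lst[-4:-1] selects indices [1, 2, 3] (1->16, 2->6, 3->9), giving [16, 6, 9].

[16, 6, 9]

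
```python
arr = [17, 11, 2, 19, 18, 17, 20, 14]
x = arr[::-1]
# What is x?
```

arr has length 8. The slice arr[::-1] selects indices [7, 6, 5, 4, 3, 2, 1, 0] (7->14, 6->20, 5->17, 4->18, 3->19, 2->2, 1->11, 0->17), giving [14, 20, 17, 18, 19, 2, 11, 17].

[14, 20, 17, 18, 19, 2, 11, 17]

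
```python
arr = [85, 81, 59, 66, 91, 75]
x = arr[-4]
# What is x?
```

arr has length 6. Negative index -4 maps to positive index 6 + (-4) = 2. arr[2] = 59.

59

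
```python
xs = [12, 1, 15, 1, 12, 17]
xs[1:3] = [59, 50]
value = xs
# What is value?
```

xs starts as [12, 1, 15, 1, 12, 17] (length 6). The slice xs[1:3] covers indices [1, 2] with values [1, 15]. Replacing that slice with [59, 50] (same length) produces [12, 59, 50, 1, 12, 17].

[12, 59, 50, 1, 12, 17]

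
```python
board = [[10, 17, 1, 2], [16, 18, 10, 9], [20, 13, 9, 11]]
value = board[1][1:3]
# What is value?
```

board[1] = [16, 18, 10, 9]. board[1] has length 4. The slice board[1][1:3] selects indices [1, 2] (1->18, 2->10), giving [18, 10].

[18, 10]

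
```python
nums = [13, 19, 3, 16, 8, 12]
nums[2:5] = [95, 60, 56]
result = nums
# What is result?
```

nums starts as [13, 19, 3, 16, 8, 12] (length 6). The slice nums[2:5] covers indices [2, 3, 4] with values [3, 16, 8]. Replacing that slice with [95, 60, 56] (same length) produces [13, 19, 95, 60, 56, 12].

[13, 19, 95, 60, 56, 12]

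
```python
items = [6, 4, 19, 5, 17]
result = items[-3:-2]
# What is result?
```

items has length 5. The slice items[-3:-2] selects indices [2] (2->19), giving [19].

[19]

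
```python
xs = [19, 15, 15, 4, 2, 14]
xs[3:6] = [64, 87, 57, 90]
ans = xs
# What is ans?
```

xs starts as [19, 15, 15, 4, 2, 14] (length 6). The slice xs[3:6] covers indices [3, 4, 5] with values [4, 2, 14]. Replacing that slice with [64, 87, 57, 90] (different length) produces [19, 15, 15, 64, 87, 57, 90].

[19, 15, 15, 64, 87, 57, 90]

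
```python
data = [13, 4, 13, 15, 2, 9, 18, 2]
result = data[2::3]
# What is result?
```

data has length 8. The slice data[2::3] selects indices [2, 5] (2->13, 5->9), giving [13, 9].

[13, 9]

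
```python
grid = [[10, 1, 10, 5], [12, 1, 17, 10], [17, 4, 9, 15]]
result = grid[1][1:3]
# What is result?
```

grid[1] = [12, 1, 17, 10]. grid[1] has length 4. The slice grid[1][1:3] selects indices [1, 2] (1->1, 2->17), giving [1, 17].

[1, 17]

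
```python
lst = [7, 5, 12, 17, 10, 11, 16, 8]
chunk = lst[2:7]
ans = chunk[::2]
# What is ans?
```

lst has length 8. The slice lst[2:7] selects indices [2, 3, 4, 5, 6] (2->12, 3->17, 4->10, 5->11, 6->16), giving [12, 17, 10, 11, 16]. So chunk = [12, 17, 10, 11, 16]. chunk has length 5. The slice chunk[::2] selects indices [0, 2, 4] (0->12, 2->10, 4->16), giving [12, 10, 16].

[12, 10, 16]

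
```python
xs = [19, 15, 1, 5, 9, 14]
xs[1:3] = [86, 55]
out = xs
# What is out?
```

xs starts as [19, 15, 1, 5, 9, 14] (length 6). The slice xs[1:3] covers indices [1, 2] with values [15, 1]. Replacing that slice with [86, 55] (same length) produces [19, 86, 55, 5, 9, 14].

[19, 86, 55, 5, 9, 14]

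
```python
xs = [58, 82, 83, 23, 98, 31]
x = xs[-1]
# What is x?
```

xs has length 6. Negative index -1 maps to positive index 6 + (-1) = 5. xs[5] = 31.

31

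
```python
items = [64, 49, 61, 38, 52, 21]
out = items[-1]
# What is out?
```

items has length 6. Negative index -1 maps to positive index 6 + (-1) = 5. items[5] = 21.

21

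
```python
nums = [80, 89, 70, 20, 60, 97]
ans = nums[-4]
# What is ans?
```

nums has length 6. Negative index -4 maps to positive index 6 + (-4) = 2. nums[2] = 70.

70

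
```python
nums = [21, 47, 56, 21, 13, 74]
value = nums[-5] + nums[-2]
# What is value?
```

nums has length 6. Negative index -5 maps to positive index 6 + (-5) = 1. nums[1] = 47.
nums has length 6. Negative index -2 maps to positive index 6 + (-2) = 4. nums[4] = 13.
Sum: 47 + 13 = 60.

60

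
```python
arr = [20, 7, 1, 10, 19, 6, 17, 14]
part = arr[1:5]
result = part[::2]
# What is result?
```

arr has length 8. The slice arr[1:5] selects indices [1, 2, 3, 4] (1->7, 2->1, 3->10, 4->19), giving [7, 1, 10, 19]. So part = [7, 1, 10, 19]. part has length 4. The slice part[::2] selects indices [0, 2] (0->7, 2->10), giving [7, 10].

[7, 10]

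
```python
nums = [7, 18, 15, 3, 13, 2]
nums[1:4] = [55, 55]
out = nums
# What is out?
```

nums starts as [7, 18, 15, 3, 13, 2] (length 6). The slice nums[1:4] covers indices [1, 2, 3] with values [18, 15, 3]. Replacing that slice with [55, 55] (different length) produces [7, 55, 55, 13, 2].

[7, 55, 55, 13, 2]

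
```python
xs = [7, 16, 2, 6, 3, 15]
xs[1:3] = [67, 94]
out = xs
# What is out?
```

xs starts as [7, 16, 2, 6, 3, 15] (length 6). The slice xs[1:3] covers indices [1, 2] with values [16, 2]. Replacing that slice with [67, 94] (same length) produces [7, 67, 94, 6, 3, 15].

[7, 67, 94, 6, 3, 15]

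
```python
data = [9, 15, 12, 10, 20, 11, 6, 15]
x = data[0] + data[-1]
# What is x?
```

data has length 8. data[0] = 9.
data has length 8. Negative index -1 maps to positive index 8 + (-1) = 7. data[7] = 15.
Sum: 9 + 15 = 24.

24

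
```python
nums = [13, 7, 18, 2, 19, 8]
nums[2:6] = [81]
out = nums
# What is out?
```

nums starts as [13, 7, 18, 2, 19, 8] (length 6). The slice nums[2:6] covers indices [2, 3, 4, 5] with values [18, 2, 19, 8]. Replacing that slice with [81] (different length) produces [13, 7, 81].

[13, 7, 81]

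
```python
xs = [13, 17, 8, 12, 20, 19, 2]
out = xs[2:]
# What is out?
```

xs has length 7. The slice xs[2:] selects indices [2, 3, 4, 5, 6] (2->8, 3->12, 4->20, 5->19, 6->2), giving [8, 12, 20, 19, 2].

[8, 12, 20, 19, 2]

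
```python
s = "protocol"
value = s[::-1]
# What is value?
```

s has length 8. The slice s[::-1] selects indices [7, 6, 5, 4, 3, 2, 1, 0] (7->'l', 6->'o', 5->'c', 4->'o', 3->'t', 2->'o', 1->'r', 0->'p'), giving 'locotorp'.

'locotorp'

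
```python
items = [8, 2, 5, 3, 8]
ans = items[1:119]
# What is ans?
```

items has length 5. The slice items[1:119] selects indices [1, 2, 3, 4] (1->2, 2->5, 3->3, 4->8), giving [2, 5, 3, 8].

[2, 5, 3, 8]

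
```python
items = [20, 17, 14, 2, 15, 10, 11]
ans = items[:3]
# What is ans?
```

items has length 7. The slice items[:3] selects indices [0, 1, 2] (0->20, 1->17, 2->14), giving [20, 17, 14].

[20, 17, 14]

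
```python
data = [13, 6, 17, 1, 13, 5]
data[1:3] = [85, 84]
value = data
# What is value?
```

data starts as [13, 6, 17, 1, 13, 5] (length 6). The slice data[1:3] covers indices [1, 2] with values [6, 17]. Replacing that slice with [85, 84] (same length) produces [13, 85, 84, 1, 13, 5].

[13, 85, 84, 1, 13, 5]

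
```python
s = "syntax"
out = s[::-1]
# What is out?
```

s has length 6. The slice s[::-1] selects indices [5, 4, 3, 2, 1, 0] (5->'x', 4->'a', 3->'t', 2->'n', 1->'y', 0->'s'), giving 'xatnys'.

'xatnys'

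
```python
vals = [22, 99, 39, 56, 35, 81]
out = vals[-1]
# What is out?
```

vals has length 6. Negative index -1 maps to positive index 6 + (-1) = 5. vals[5] = 81.

81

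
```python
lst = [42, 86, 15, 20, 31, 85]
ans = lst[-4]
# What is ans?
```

lst has length 6. Negative index -4 maps to positive index 6 + (-4) = 2. lst[2] = 15.

15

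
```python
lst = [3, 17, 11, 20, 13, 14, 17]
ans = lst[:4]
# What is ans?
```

lst has length 7. The slice lst[:4] selects indices [0, 1, 2, 3] (0->3, 1->17, 2->11, 3->20), giving [3, 17, 11, 20].

[3, 17, 11, 20]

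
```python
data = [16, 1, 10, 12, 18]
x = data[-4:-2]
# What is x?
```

data has length 5. The slice data[-4:-2] selects indices [1, 2] (1->1, 2->10), giving [1, 10].

[1, 10]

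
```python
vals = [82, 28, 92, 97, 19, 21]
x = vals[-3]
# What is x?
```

vals has length 6. Negative index -3 maps to positive index 6 + (-3) = 3. vals[3] = 97.

97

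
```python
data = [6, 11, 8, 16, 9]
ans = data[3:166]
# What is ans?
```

data has length 5. The slice data[3:166] selects indices [3, 4] (3->16, 4->9), giving [16, 9].

[16, 9]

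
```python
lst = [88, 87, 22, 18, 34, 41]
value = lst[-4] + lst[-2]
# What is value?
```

lst has length 6. Negative index -4 maps to positive index 6 + (-4) = 2. lst[2] = 22.
lst has length 6. Negative index -2 maps to positive index 6 + (-2) = 4. lst[4] = 34.
Sum: 22 + 34 = 56.

56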